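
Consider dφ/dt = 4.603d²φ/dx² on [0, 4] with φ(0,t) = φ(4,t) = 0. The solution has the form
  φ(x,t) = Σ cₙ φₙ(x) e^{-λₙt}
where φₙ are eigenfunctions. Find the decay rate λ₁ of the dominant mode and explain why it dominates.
Eigenvalues: λₙ = 4.603n²π²/4².
First three modes:
  n=1: λ₁ = 4.603π²/4² ≈ 2.839
  n=2: λ₂ = 18.412π²/4² ≈ 11.357 (4× faster decay)
  n=3: λ₃ = 41.427π²/4² ≈ 25.554 (9× faster decay)
As t → ∞, higher modes decay exponentially faster. The n=1 mode dominates: φ ~ c₁ sin(πx/4) e^{-λ₁t}.
Decay rate: λ₁ = 4.603π²/4² ≈ 2.839.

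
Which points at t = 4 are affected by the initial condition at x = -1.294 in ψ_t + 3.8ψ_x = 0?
At x = 13.906. The characteristic carries data from (-1.294, 0) to (13.906, 4).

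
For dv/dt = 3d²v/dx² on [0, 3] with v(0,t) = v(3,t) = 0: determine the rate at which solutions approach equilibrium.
Eigenvalues: λₙ = 3n²π²/3².
First three modes:
  n=1: λ₁ = 3π²/3² ≈ 3.29
  n=2: λ₂ = 12π²/3² ≈ 13.159 (4× faster decay)
  n=3: λ₃ = 27π²/3² ≈ 29.609 (9× faster decay)
As t → ∞, higher modes decay exponentially faster. The n=1 mode dominates: v ~ c₁ sin(πx/3) e^{-λ₁t}.
Decay rate: λ₁ = 3π²/3² ≈ 3.29.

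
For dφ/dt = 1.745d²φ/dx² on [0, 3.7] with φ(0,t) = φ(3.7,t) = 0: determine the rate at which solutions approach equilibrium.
Eigenvalues: λₙ = 1.745n²π²/3.7².
First three modes:
  n=1: λ₁ = 1.745π²/3.7² ≈ 1.258
  n=2: λ₂ = 6.98π²/3.7² ≈ 5.032 (4× faster decay)
  n=3: λ₃ = 15.705π²/3.7² ≈ 11.322 (9× faster decay)
As t → ∞, higher modes decay exponentially faster. The n=1 mode dominates: φ ~ c₁ sin(πx/3.7) e^{-λ₁t}.
Decay rate: λ₁ = 1.745π²/3.7² ≈ 1.258.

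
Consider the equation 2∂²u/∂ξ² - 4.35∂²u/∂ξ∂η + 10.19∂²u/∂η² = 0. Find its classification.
Elliptic. (A = 2, B = -4.35, C = 10.19 gives B² - 4AC = -62.5975.)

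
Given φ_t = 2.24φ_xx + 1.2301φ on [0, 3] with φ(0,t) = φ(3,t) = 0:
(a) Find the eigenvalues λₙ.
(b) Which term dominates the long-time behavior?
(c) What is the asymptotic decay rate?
Eigenvalues: λₙ = 2.24n²π²/3² - 1.2301.
First three modes:
  n=1: λ₁ = 2.24π²/3² - 1.2301 ≈ 1.226
  n=2: λ₂ = 8.96π²/3² - 1.2301 ≈ 8.596
  n=3: λ₃ = 20.16π²/3² - 1.2301 ≈ 20.878
Since 2.24π²/3² ≈ 2.456 > 1.2301, all λₙ > 0.
The n=1 mode decays slowest → dominates as t → ∞.
Asymptotic: φ ~ c₁ sin(πx/3) e^{-λ₁t} with decay rate λ₁ ≈ 1.226.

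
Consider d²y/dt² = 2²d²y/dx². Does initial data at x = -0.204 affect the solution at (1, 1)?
Yes. The domain of dependence is [-1, 3], and -0.204 ∈ [-1, 3].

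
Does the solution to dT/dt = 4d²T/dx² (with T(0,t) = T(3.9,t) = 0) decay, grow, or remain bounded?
T → 0. Heat diffuses out through both boundaries.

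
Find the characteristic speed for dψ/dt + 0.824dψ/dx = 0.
Speed = 0.824. Information travels along x - 0.824t = const (rightward).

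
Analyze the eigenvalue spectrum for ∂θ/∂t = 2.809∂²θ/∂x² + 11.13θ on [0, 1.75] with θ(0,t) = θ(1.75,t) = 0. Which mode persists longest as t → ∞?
Eigenvalues: λₙ = 2.809n²π²/1.75² - 11.13.
First three modes:
  n=1: λ₁ = 2.809π²/1.75² - 11.13 ≈ -2.077
  n=2: λ₂ = 11.236π²/1.75² - 11.13 ≈ 25.081
  n=3: λ₃ = 25.281π²/1.75² - 11.13 ≈ 70.344
Since 2.809π²/1.75² ≈ 9.053 < 11.13, λ₁ < 0.
The n=1 mode grows fastest (−λₙ is largest for n=1) → dominates.
Asymptotic: θ ~ c₁ sin(πx/1.75) e^{2.077t} (exponential growth at rate −λ₁ ≈ 2.077).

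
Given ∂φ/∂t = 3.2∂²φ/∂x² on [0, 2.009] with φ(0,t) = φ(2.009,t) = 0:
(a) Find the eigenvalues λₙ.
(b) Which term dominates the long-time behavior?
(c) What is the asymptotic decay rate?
Eigenvalues: λₙ = 3.2n²π²/2.009².
First three modes:
  n=1: λ₁ = 3.2π²/2.009² ≈ 7.825
  n=2: λ₂ = 12.8π²/2.009² ≈ 31.3 (4× faster decay)
  n=3: λ₃ = 28.8π²/2.009² ≈ 70.426 (9× faster decay)
As t → ∞, higher modes decay exponentially faster. The n=1 mode dominates: φ ~ c₁ sin(πx/2.009) e^{-λ₁t}.
Decay rate: λ₁ = 3.2π²/2.009² ≈ 7.825.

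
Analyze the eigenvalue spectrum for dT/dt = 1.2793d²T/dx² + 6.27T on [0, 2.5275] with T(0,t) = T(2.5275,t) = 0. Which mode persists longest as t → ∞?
Eigenvalues: λₙ = 1.2793n²π²/2.5275² - 6.27.
First three modes:
  n=1: λ₁ = 1.2793π²/2.5275² - 6.27 ≈ -4.294
  n=2: λ₂ = 5.1172π²/2.5275² - 6.27 ≈ 1.636
  n=3: λ₃ = 11.5137π²/2.5275² - 6.27 ≈ 11.518
Since 1.2793π²/2.5275² ≈ 1.976 < 6.27, λ₁ < 0.
The n=1 mode grows fastest (−λₙ is largest for n=1) → dominates.
Asymptotic: T ~ c₁ sin(πx/2.5275) e^{4.294t} (exponential growth at rate −λ₁ ≈ 4.294).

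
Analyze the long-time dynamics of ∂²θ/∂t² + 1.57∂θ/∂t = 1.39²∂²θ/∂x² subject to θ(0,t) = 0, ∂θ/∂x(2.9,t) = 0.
Long-time behavior: θ → 0. Damping (γ=1.57) dissipates energy; oscillations decay exponentially.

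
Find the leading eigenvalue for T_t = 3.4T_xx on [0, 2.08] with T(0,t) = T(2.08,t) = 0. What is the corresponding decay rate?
Eigenvalues: λₙ = 3.4n²π²/2.08².
First three modes:
  n=1: λ₁ = 3.4π²/2.08² ≈ 7.756
  n=2: λ₂ = 13.6π²/2.08² ≈ 31.025 (4× faster decay)
  n=3: λ₃ = 30.6π²/2.08² ≈ 69.806 (9× faster decay)
As t → ∞, higher modes decay exponentially faster. The n=1 mode dominates: T ~ c₁ sin(πx/2.08) e^{-λ₁t}.
Decay rate: λ₁ = 3.4π²/2.08² ≈ 7.756.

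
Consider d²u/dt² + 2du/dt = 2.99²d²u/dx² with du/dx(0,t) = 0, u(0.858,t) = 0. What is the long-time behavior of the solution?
As t → ∞, u → 0. Damping (γ=2) dissipates energy; oscillations decay exponentially.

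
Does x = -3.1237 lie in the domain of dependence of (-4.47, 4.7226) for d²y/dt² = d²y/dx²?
Yes. The domain of dependence is [-9.1926, 0.2526], and -3.1237 ∈ [-9.1926, 0.2526].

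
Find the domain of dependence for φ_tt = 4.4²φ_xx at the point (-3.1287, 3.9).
Domain of dependence: [-20.2887, 14.0313]. Signals travel at speed 4.4, so data within |x - -3.1287| ≤ 4.4·3.9 = 17.16 can reach the point.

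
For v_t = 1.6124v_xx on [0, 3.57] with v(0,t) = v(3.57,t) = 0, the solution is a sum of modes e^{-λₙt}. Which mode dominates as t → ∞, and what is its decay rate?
Eigenvalues: λₙ = 1.6124n²π²/3.57².
First three modes:
  n=1: λ₁ = 1.6124π²/3.57² ≈ 1.249
  n=2: λ₂ = 6.4496π²/3.57² ≈ 4.995 (4× faster decay)
  n=3: λ₃ = 14.5116π²/3.57² ≈ 11.238 (9× faster decay)
As t → ∞, higher modes decay exponentially faster. The n=1 mode dominates: v ~ c₁ sin(πx/3.57) e^{-λ₁t}.
Decay rate: λ₁ = 1.6124π²/3.57² ≈ 1.249.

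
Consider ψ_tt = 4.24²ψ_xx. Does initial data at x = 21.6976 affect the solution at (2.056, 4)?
No. The domain of dependence is [-14.904, 19.016], and 21.6976 is outside this interval.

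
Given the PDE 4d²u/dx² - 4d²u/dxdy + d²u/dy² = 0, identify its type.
The second-order coefficients are A = 4, B = -4, C = 1. Since B² - 4AC = 0 = 0, this is a parabolic PDE.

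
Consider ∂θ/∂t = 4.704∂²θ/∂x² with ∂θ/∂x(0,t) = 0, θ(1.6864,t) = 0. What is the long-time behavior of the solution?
As t → ∞, θ → 0. Heat escapes through the Dirichlet boundary.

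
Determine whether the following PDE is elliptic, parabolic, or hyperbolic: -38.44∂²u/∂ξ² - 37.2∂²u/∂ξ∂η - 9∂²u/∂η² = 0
Coefficients: A = -38.44, B = -37.2, C = -9. B² - 4AC = 0, which is zero, so the equation is parabolic.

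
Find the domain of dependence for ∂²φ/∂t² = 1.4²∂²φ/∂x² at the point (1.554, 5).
Domain of dependence: [-5.446, 8.554]. Signals travel at speed 1.4, so data within |x - 1.554| ≤ 1.4·5 = 7 can reach the point.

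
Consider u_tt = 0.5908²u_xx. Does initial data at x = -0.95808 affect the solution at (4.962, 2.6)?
No. The domain of dependence is [3.42592, 6.49808], and -0.95808 is outside this interval.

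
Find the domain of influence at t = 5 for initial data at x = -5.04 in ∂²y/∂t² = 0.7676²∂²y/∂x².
Domain of influence: [-8.878, -1.202]. Data at x = -5.04 spreads outward at speed 0.7676.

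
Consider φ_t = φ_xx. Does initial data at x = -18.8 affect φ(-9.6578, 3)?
Yes, for any finite x. The heat equation has infinite propagation speed, so all initial data affects all points at any t > 0.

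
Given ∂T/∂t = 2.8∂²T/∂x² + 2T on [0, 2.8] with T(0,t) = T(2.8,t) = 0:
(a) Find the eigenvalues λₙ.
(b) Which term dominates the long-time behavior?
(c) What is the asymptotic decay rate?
Eigenvalues: λₙ = 2.8n²π²/2.8² - 2.
First three modes:
  n=1: λ₁ = 2.8π²/2.8² - 2 ≈ 1.525
  n=2: λ₂ = 11.2π²/2.8² - 2 ≈ 12.099
  n=3: λ₃ = 25.2π²/2.8² - 2 ≈ 29.724
Since 2.8π²/2.8² ≈ 3.525 > 2, all λₙ > 0.
The n=1 mode decays slowest → dominates as t → ∞.
Asymptotic: T ~ c₁ sin(πx/2.8) e^{-λ₁t} with decay rate λ₁ ≈ 1.525.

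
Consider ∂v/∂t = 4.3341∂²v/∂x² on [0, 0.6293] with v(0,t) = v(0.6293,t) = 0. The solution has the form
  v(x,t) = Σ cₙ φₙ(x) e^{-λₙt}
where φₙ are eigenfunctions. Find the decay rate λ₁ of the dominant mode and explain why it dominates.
Eigenvalues: λₙ = 4.3341n²π²/0.6293².
First three modes:
  n=1: λ₁ = 4.3341π²/0.6293² ≈ 108.015
  n=2: λ₂ = 17.3364π²/0.6293² ≈ 432.059 (4× faster decay)
  n=3: λ₃ = 39.0069π²/0.6293² ≈ 972.133 (9× faster decay)
As t → ∞, higher modes decay exponentially faster. The n=1 mode dominates: v ~ c₁ sin(πx/0.6293) e^{-λ₁t}.
Decay rate: λ₁ = 4.3341π²/0.6293² ≈ 108.015.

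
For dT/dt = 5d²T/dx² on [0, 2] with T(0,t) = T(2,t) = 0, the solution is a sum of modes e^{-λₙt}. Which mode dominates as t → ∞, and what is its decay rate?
Eigenvalues: λₙ = 5n²π²/2².
First three modes:
  n=1: λ₁ = 5π²/2² ≈ 12.337
  n=2: λ₂ = 20π²/2² ≈ 49.348 (4× faster decay)
  n=3: λ₃ = 45π²/2² ≈ 111.033 (9× faster decay)
As t → ∞, higher modes decay exponentially faster. The n=1 mode dominates: T ~ c₁ sin(πx/2) e^{-λ₁t}.
Decay rate: λ₁ = 5π²/2² ≈ 12.337.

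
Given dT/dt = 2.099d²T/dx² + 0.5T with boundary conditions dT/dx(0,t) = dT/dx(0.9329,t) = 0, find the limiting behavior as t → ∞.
T grows unboundedly. With Neumann BCs the constant mode has diffusion eigenvalue 0, so any r > 0 makes it grow like e^(0.5t); solution grows exponentially.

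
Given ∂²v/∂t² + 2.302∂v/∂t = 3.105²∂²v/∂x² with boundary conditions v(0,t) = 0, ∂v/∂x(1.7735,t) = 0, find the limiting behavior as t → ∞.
v → 0. Damping (γ=2.302) dissipates energy; oscillations decay exponentially.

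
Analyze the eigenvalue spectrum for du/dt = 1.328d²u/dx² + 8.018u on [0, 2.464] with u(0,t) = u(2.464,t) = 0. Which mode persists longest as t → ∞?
Eigenvalues: λₙ = 1.328n²π²/2.464² - 8.018.
First three modes:
  n=1: λ₁ = 1.328π²/2.464² - 8.018 ≈ -5.859
  n=2: λ₂ = 5.312π²/2.464² - 8.018 ≈ 0.617
  n=3: λ₃ = 11.952π²/2.464² - 8.018 ≈ 11.411
Since 1.328π²/2.464² ≈ 2.159 < 8.018, λ₁ < 0.
The n=1 mode grows fastest (−λₙ is largest for n=1) → dominates.
Asymptotic: u ~ c₁ sin(πx/2.464) e^{5.859t} (exponential growth at rate −λ₁ ≈ 5.859).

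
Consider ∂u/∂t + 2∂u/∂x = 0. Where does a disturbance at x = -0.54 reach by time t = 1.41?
At x = 2.28. The characteristic carries data from (-0.54, 0) to (2.28, 1.41).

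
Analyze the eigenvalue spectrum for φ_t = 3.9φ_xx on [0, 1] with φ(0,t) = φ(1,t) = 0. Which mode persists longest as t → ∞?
Eigenvalues: λₙ = 3.9n²π².
First three modes:
  n=1: λ₁ = 3.9π² ≈ 38.491
  n=2: λ₂ = 15.6π² ≈ 153.966 (4× faster decay)
  n=3: λ₃ = 35.1π² ≈ 346.423 (9× faster decay)
As t → ∞, higher modes decay exponentially faster. The n=1 mode dominates: φ ~ c₁ sin(πx) e^{-λ₁t}.
Decay rate: λ₁ = 3.9π² ≈ 38.491.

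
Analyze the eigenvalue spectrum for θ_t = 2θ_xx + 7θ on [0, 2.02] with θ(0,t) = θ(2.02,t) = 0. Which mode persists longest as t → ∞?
Eigenvalues: λₙ = 2n²π²/2.02² - 7.
First three modes:
  n=1: λ₁ = 2π²/2.02² - 7 ≈ -2.162
  n=2: λ₂ = 8π²/2.02² - 7 ≈ 12.35
  n=3: λ₃ = 18π²/2.02² - 7 ≈ 36.538
Since 2π²/2.02² ≈ 4.838 < 7, λ₁ < 0.
The n=1 mode grows fastest (−λₙ is largest for n=1) → dominates.
Asymptotic: θ ~ c₁ sin(πx/2.02) e^{2.162t} (exponential growth at rate −λ₁ ≈ 2.162).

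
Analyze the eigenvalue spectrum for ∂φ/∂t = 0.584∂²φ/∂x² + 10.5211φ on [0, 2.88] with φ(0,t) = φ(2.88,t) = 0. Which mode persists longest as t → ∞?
Eigenvalues: λₙ = 0.584n²π²/2.88² - 10.5211.
First three modes:
  n=1: λ₁ = 0.584π²/2.88² - 10.5211 ≈ -9.826
  n=2: λ₂ = 2.336π²/2.88² - 10.5211 ≈ -7.741
  n=3: λ₃ = 5.256π²/2.88² - 10.5211 ≈ -4.267
Since 0.584π²/2.88² ≈ 0.695 < 10.5211, λ₁ < 0.
The n=1 mode grows fastest (−λₙ is largest for n=1) → dominates.
Asymptotic: φ ~ c₁ sin(πx/2.88) e^{9.826t} (exponential growth at rate −λ₁ ≈ 9.826).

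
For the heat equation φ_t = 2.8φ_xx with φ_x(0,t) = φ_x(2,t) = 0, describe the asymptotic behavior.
φ → constant (steady state). Heat is conserved (no flux at boundaries); solution approaches the spatial average.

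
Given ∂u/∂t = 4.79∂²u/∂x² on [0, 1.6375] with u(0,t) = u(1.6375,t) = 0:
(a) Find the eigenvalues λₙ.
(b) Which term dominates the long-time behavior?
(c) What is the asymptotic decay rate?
Eigenvalues: λₙ = 4.79n²π²/1.6375².
First three modes:
  n=1: λ₁ = 4.79π²/1.6375² ≈ 17.631
  n=2: λ₂ = 19.16π²/1.6375² ≈ 70.523 (4× faster decay)
  n=3: λ₃ = 43.11π²/1.6375² ≈ 158.677 (9× faster decay)
As t → ∞, higher modes decay exponentially faster. The n=1 mode dominates: u ~ c₁ sin(πx/1.6375) e^{-λ₁t}.
Decay rate: λ₁ = 4.79π²/1.6375² ≈ 17.631.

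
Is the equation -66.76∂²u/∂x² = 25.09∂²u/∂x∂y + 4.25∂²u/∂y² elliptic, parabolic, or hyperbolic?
Rewriting in standard form: -66.76∂²u/∂x² - 25.09∂²u/∂x∂y - 4.25∂²u/∂y² = 0. Computing B² - 4AC with A = -66.76, B = -25.09, C = -4.25: discriminant = -505.4119 (negative). Answer: elliptic.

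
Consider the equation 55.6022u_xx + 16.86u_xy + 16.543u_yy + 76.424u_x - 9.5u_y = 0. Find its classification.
Elliptic. (A = 55.6022, B = 16.86, C = 16.543 gives B² - 4AC = -3395.0491784.)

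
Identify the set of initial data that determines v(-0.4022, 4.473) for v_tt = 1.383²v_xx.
Domain of dependence: [-6.588359, 5.783959]. Signals travel at speed 1.383, so data within |x - -0.4022| ≤ 1.383·4.473 = 6.186159 can reach the point.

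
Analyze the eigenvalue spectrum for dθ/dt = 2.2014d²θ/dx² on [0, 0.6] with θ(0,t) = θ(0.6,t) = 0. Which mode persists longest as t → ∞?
Eigenvalues: λₙ = 2.2014n²π²/0.6².
First three modes:
  n=1: λ₁ = 2.2014π²/0.6² ≈ 60.353
  n=2: λ₂ = 8.8056π²/0.6² ≈ 241.411 (4× faster decay)
  n=3: λ₃ = 19.8126π²/0.6² ≈ 543.174 (9× faster decay)
As t → ∞, higher modes decay exponentially faster. The n=1 mode dominates: θ ~ c₁ sin(πx/0.6) e^{-λ₁t}.
Decay rate: λ₁ = 2.2014π²/0.6² ≈ 60.353.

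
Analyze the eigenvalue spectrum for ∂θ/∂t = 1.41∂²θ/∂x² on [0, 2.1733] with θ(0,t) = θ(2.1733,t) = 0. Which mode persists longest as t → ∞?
Eigenvalues: λₙ = 1.41n²π²/2.1733².
First three modes:
  n=1: λ₁ = 1.41π²/2.1733² ≈ 2.946
  n=2: λ₂ = 5.64π²/2.1733² ≈ 11.785 (4× faster decay)
  n=3: λ₃ = 12.69π²/2.1733² ≈ 26.517 (9× faster decay)
As t → ∞, higher modes decay exponentially faster. The n=1 mode dominates: θ ~ c₁ sin(πx/2.1733) e^{-λ₁t}.
Decay rate: λ₁ = 1.41π²/2.1733² ≈ 2.946.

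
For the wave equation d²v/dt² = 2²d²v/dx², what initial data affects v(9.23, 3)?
Domain of dependence: [3.23, 15.23]. Signals travel at speed 2, so data within |x - 9.23| ≤ 2·3 = 6 can reach the point.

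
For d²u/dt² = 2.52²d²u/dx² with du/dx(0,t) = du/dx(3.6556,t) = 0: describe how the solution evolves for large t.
u oscillates about a mean that drifts linearly in t (generically unbounded; no decay). There is no damping, so the nonconstant modes persist as standing waves (energy conserved, no decay). But with Neumann conditions at both ends the constant mode has eigenvalue 0: the spatial mean M(t) of u satisfies M'' = 0, so M(t) = M(0) + M'(0)·t. Unless the initial velocity has zero mean (∫u_t(x,0)dx = 0), the solution grows linearly in t (unbounded, though not exponentially); if it does have zero mean, the solution stays bounded and simply oscillates.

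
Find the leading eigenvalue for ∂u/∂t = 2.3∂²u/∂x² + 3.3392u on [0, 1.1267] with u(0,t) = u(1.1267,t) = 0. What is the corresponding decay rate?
Eigenvalues: λₙ = 2.3n²π²/1.1267² - 3.3392.
First three modes:
  n=1: λ₁ = 2.3π²/1.1267² - 3.3392 ≈ 14.543
  n=2: λ₂ = 9.2π²/1.1267² - 3.3392 ≈ 68.188
  n=3: λ₃ = 20.7π²/1.1267² - 3.3392 ≈ 157.597
Since 2.3π²/1.1267² ≈ 17.882 > 3.3392, all λₙ > 0.
The n=1 mode decays slowest → dominates as t → ∞.
Asymptotic: u ~ c₁ sin(πx/1.1267) e^{-λ₁t} with decay rate λ₁ ≈ 14.543.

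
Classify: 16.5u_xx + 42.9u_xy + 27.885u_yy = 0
Parabolic (discriminant = 0).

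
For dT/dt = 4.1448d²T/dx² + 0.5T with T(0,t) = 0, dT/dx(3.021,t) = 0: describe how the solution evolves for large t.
T → 0. Diffusion dominates reaction (r=0.5 < κπ²/(4L²)≈1.12); solution decays.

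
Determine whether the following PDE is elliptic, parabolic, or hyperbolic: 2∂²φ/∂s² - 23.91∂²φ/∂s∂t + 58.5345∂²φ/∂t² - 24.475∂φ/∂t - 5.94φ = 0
Coefficients: A = 2, B = -23.91, C = 58.5345. B² - 4AC = 103.4121, which is positive, so the equation is hyperbolic.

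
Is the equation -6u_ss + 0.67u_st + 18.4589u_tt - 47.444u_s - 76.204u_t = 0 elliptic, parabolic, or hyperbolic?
Computing B² - 4AC with A = -6, B = 0.67, C = 18.4589: discriminant = 443.4625 (positive). Answer: hyperbolic.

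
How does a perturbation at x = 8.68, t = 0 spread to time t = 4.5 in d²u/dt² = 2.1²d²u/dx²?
Domain of influence: [-0.77, 18.13]. Data at x = 8.68 spreads outward at speed 2.1.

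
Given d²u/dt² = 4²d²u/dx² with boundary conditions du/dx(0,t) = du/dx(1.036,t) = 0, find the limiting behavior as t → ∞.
u oscillates about a mean that drifts linearly in t (generically unbounded; no decay). There is no damping, so the nonconstant modes persist as standing waves (energy conserved, no decay). But with Neumann conditions at both ends the constant mode has eigenvalue 0: the spatial mean M(t) of u satisfies M'' = 0, so M(t) = M(0) + M'(0)·t. Unless the initial velocity has zero mean (∫u_t(x,0)dx = 0), the solution grows linearly in t (unbounded, though not exponentially); if it does have zero mean, the solution stays bounded and simply oscillates.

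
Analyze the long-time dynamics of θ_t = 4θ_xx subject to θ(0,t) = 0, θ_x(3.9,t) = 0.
Long-time behavior: θ → 0. Heat escapes through the Dirichlet boundary.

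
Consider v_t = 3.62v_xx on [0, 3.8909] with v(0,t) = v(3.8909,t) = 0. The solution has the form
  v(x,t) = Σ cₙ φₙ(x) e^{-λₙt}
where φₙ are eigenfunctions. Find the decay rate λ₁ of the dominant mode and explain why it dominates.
Eigenvalues: λₙ = 3.62n²π²/3.8909².
First three modes:
  n=1: λ₁ = 3.62π²/3.8909² ≈ 2.36
  n=2: λ₂ = 14.48π²/3.8909² ≈ 9.44 (4× faster decay)
  n=3: λ₃ = 32.58π²/3.8909² ≈ 21.24 (9× faster decay)
As t → ∞, higher modes decay exponentially faster. The n=1 mode dominates: v ~ c₁ sin(πx/3.8909) e^{-λ₁t}.
Decay rate: λ₁ = 3.62π²/3.8909² ≈ 2.36.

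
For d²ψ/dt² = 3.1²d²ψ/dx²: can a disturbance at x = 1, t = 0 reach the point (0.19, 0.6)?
Yes. The domain of dependence is [-1.67, 2.05], and 1 ∈ [-1.67, 2.05].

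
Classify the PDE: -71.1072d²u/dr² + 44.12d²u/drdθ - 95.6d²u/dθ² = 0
A = -71.1072, B = 44.12, C = -95.6. Discriminant B² - 4AC = -25244.81888. Since -25244.81888 < 0, elliptic.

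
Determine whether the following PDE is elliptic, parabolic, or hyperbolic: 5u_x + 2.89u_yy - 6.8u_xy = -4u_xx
Rewriting in standard form: 4u_xx - 6.8u_xy + 2.89u_yy + 5u_x = 0. Coefficients: A = 4, B = -6.8, C = 2.89. B² - 4AC = 0, which is zero, so the equation is parabolic.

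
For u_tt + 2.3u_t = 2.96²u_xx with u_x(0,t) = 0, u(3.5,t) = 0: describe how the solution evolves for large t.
u → 0. Damping (γ=2.3) dissipates energy; oscillations decay exponentially.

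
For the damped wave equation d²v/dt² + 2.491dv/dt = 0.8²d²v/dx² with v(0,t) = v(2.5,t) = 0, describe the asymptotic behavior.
v → 0. Damping (γ=2.491) dissipates energy; oscillations decay exponentially.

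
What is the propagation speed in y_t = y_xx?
Infinite. The heat equation is parabolic, not hyperbolic, so disturbances propagate instantly.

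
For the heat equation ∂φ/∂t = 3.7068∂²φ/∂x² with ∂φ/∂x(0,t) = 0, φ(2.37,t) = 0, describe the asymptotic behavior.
φ → 0. Heat escapes through the Dirichlet boundary.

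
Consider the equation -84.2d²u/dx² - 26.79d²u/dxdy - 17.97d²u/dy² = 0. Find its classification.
Elliptic. (A = -84.2, B = -26.79, C = -17.97 gives B² - 4AC = -5334.5919.)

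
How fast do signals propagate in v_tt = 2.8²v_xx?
Speed = 2.8. Information travels along characteristics x = x₀ ± 2.8t.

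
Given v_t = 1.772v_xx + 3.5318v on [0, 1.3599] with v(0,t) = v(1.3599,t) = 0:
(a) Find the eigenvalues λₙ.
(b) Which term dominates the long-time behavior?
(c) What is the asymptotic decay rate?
Eigenvalues: λₙ = 1.772n²π²/1.3599² - 3.5318.
First three modes:
  n=1: λ₁ = 1.772π²/1.3599² - 3.5318 ≈ 5.925
  n=2: λ₂ = 7.088π²/1.3599² - 3.5318 ≈ 34.296
  n=3: λ₃ = 15.948π²/1.3599² - 3.5318 ≈ 81.58
Since 1.772π²/1.3599² ≈ 9.457 > 3.5318, all λₙ > 0.
The n=1 mode decays slowest → dominates as t → ∞.
Asymptotic: v ~ c₁ sin(πx/1.3599) e^{-λ₁t} with decay rate λ₁ ≈ 5.925.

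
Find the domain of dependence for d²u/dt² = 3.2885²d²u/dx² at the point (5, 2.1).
Domain of dependence: [-1.90585, 11.90585]. Signals travel at speed 3.2885, so data within |x - 5| ≤ 3.2885·2.1 = 6.90585 can reach the point.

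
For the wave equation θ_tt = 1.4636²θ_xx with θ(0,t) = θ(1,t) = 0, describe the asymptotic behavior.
θ oscillates (no decay). Energy is conserved; the solution oscillates indefinitely as standing waves.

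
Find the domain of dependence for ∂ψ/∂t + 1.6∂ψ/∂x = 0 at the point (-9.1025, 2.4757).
A single point: x = -13.06362. The characteristic through (-9.1025, 2.4757) is x - 1.6t = const, so x = -9.1025 - 1.6·2.4757 = -13.06362.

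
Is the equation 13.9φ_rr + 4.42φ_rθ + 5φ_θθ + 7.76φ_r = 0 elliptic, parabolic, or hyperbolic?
Computing B² - 4AC with A = 13.9, B = 4.42, C = 5: discriminant = -258.4636 (negative). Answer: elliptic.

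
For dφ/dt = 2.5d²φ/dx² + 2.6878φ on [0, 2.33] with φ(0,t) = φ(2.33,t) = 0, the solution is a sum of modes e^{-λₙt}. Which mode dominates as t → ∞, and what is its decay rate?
Eigenvalues: λₙ = 2.5n²π²/2.33² - 2.6878.
First three modes:
  n=1: λ₁ = 2.5π²/2.33² - 2.6878 ≈ 1.857
  n=2: λ₂ = 10π²/2.33² - 2.6878 ≈ 15.492
  n=3: λ₃ = 22.5π²/2.33² - 2.6878 ≈ 38.217
Since 2.5π²/2.33² ≈ 4.545 > 2.6878, all λₙ > 0.
The n=1 mode decays slowest → dominates as t → ∞.
Asymptotic: φ ~ c₁ sin(πx/2.33) e^{-λ₁t} with decay rate λ₁ ≈ 1.857.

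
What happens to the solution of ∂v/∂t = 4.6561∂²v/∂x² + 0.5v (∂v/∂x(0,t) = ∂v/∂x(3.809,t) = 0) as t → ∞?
v grows unboundedly. With Neumann BCs the constant mode has diffusion eigenvalue 0, so any r > 0 makes it grow like e^(0.5t); solution grows exponentially.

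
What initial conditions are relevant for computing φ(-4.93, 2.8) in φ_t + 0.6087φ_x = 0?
A single point: x = -6.63436. The characteristic through (-4.93, 2.8) is x - 0.6087t = const, so x = -4.93 - 0.6087·2.8 = -6.63436.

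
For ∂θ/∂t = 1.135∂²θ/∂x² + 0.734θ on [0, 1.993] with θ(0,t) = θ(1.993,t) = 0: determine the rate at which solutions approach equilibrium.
Eigenvalues: λₙ = 1.135n²π²/1.993² - 0.734.
First three modes:
  n=1: λ₁ = 1.135π²/1.993² - 0.734 ≈ 2.086
  n=2: λ₂ = 4.54π²/1.993² - 0.734 ≈ 10.547
  n=3: λ₃ = 10.215π²/1.993² - 0.734 ≈ 24.648
Since 1.135π²/1.993² ≈ 2.82 > 0.734, all λₙ > 0.
The n=1 mode decays slowest → dominates as t → ∞.
Asymptotic: θ ~ c₁ sin(πx/1.993) e^{-λ₁t} with decay rate λ₁ ≈ 2.086.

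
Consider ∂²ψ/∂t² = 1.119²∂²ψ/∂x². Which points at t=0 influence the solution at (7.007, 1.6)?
Domain of dependence: [5.2166, 8.7974]. Signals travel at speed 1.119, so data within |x - 7.007| ≤ 1.119·1.6 = 1.7904 can reach the point.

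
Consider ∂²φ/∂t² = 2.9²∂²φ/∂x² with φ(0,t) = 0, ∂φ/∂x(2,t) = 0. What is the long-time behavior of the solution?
As t → ∞, φ oscillates (no decay). Energy is conserved; the solution oscillates indefinitely as standing waves.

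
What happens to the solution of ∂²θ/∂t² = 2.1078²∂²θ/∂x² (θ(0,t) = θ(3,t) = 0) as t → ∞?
θ oscillates (no decay). Energy is conserved; the solution oscillates indefinitely as standing waves.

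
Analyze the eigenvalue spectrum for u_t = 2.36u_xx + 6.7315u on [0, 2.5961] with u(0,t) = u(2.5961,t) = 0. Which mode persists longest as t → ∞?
Eigenvalues: λₙ = 2.36n²π²/2.5961² - 6.7315.
First three modes:
  n=1: λ₁ = 2.36π²/2.5961² - 6.7315 ≈ -3.276
  n=2: λ₂ = 9.44π²/2.5961² - 6.7315 ≈ 7.092
  n=3: λ₃ = 21.24π²/2.5961² - 6.7315 ≈ 24.372
Since 2.36π²/2.5961² ≈ 3.456 < 6.7315, λ₁ < 0.
The n=1 mode grows fastest (−λₙ is largest for n=1) → dominates.
Asymptotic: u ~ c₁ sin(πx/2.5961) e^{3.276t} (exponential growth at rate −λ₁ ≈ 3.276).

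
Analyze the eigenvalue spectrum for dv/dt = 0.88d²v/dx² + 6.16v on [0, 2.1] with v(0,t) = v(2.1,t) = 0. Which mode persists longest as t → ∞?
Eigenvalues: λₙ = 0.88n²π²/2.1² - 6.16.
First three modes:
  n=1: λ₁ = 0.88π²/2.1² - 6.16 ≈ -4.191
  n=2: λ₂ = 3.52π²/2.1² - 6.16 ≈ 1.718
  n=3: λ₃ = 7.92π²/2.1² - 6.16 ≈ 11.565
Since 0.88π²/2.1² ≈ 1.969 < 6.16, λ₁ < 0.
The n=1 mode grows fastest (−λₙ is largest for n=1) → dominates.
Asymptotic: v ~ c₁ sin(πx/2.1) e^{4.191t} (exponential growth at rate −λ₁ ≈ 4.191).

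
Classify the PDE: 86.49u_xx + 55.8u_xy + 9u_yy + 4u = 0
A = 86.49, B = 55.8, C = 9. Discriminant B² - 4AC = 0. Since 0 = 0, parabolic.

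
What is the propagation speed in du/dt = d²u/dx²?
Infinite. The heat equation is parabolic, not hyperbolic, so disturbances propagate instantly.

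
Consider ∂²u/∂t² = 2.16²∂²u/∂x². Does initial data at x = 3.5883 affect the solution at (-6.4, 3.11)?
No. The domain of dependence is [-13.1176, 0.3176], and 3.5883 is outside this interval.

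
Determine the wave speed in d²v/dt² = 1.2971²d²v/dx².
Speed = 1.2971. Information travels along characteristics x = x₀ ± 1.2971t.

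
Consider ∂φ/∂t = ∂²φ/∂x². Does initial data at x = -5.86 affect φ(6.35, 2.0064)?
Yes, for any finite x. The heat equation has infinite propagation speed, so all initial data affects all points at any t > 0.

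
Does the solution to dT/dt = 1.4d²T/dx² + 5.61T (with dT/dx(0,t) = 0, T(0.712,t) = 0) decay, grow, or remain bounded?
T → 0. Diffusion dominates reaction (r=5.61 < κπ²/(4L²)≈6.81); solution decays.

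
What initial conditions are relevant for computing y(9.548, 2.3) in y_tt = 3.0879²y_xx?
Domain of dependence: [2.44583, 16.65017]. Signals travel at speed 3.0879, so data within |x - 9.548| ≤ 3.0879·2.3 = 7.10217 can reach the point.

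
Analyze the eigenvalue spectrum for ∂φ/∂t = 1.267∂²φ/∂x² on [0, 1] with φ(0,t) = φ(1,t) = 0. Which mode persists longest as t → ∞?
Eigenvalues: λₙ = 1.267n²π².
First three modes:
  n=1: λ₁ = 1.267π² ≈ 12.505
  n=2: λ₂ = 5.068π² ≈ 50.019 (4× faster decay)
  n=3: λ₃ = 11.403π² ≈ 112.543 (9× faster decay)
As t → ∞, higher modes decay exponentially faster. The n=1 mode dominates: φ ~ c₁ sin(πx) e^{-λ₁t}.
Decay rate: λ₁ = 1.267π² ≈ 12.505.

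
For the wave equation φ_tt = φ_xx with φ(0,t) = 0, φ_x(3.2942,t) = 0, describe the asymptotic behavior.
φ oscillates (no decay). Energy is conserved; the solution oscillates indefinitely as standing waves.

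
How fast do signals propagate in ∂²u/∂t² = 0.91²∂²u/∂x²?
Speed = 0.91. Information travels along characteristics x = x₀ ± 0.91t.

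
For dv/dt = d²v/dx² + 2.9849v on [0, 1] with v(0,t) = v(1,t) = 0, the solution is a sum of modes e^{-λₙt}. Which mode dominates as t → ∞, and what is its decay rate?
Eigenvalues: λₙ = n²π²/1² - 2.9849.
First three modes:
  n=1: λ₁ = π² - 2.9849 ≈ 6.885
  n=2: λ₂ = 4π² - 2.9849 ≈ 36.494
  n=3: λ₃ = 9π² - 2.9849 ≈ 85.842
Since π² ≈ 9.87 > 2.9849, all λₙ > 0.
The n=1 mode decays slowest → dominates as t → ∞.
Asymptotic: v ~ c₁ sin(πx/1) e^{-λ₁t} with decay rate λ₁ ≈ 6.885.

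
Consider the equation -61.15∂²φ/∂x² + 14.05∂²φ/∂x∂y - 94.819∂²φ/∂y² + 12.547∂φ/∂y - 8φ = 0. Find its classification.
Elliptic. (A = -61.15, B = 14.05, C = -94.819 gives B² - 4AC = -22995.3249.)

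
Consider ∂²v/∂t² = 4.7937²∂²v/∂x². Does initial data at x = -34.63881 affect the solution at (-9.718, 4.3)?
No. The domain of dependence is [-30.33091, 10.89491], and -34.63881 is outside this interval.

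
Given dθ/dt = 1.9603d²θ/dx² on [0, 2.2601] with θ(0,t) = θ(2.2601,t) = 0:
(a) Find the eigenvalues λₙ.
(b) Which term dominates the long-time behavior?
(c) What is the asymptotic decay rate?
Eigenvalues: λₙ = 1.9603n²π²/2.2601².
First three modes:
  n=1: λ₁ = 1.9603π²/2.2601² ≈ 3.788
  n=2: λ₂ = 7.8412π²/2.2601² ≈ 15.151 (4× faster decay)
  n=3: λ₃ = 17.6427π²/2.2601² ≈ 34.089 (9× faster decay)
As t → ∞, higher modes decay exponentially faster. The n=1 mode dominates: θ ~ c₁ sin(πx/2.2601) e^{-λ₁t}.
Decay rate: λ₁ = 1.9603π²/2.2601² ≈ 3.788.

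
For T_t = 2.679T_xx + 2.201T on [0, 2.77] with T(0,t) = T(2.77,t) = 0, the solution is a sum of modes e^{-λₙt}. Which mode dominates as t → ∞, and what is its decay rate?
Eigenvalues: λₙ = 2.679n²π²/2.77² - 2.201.
First three modes:
  n=1: λ₁ = 2.679π²/2.77² - 2.201 ≈ 1.245
  n=2: λ₂ = 10.716π²/2.77² - 2.201 ≈ 11.583
  n=3: λ₃ = 24.111π²/2.77² - 2.201 ≈ 28.813
Since 2.679π²/2.77² ≈ 3.446 > 2.201, all λₙ > 0.
The n=1 mode decays slowest → dominates as t → ∞.
Asymptotic: T ~ c₁ sin(πx/2.77) e^{-λ₁t} with decay rate λ₁ ≈ 1.245.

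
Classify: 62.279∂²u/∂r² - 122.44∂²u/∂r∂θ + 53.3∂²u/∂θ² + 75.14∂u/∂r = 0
Hyperbolic (discriminant = 1713.6708).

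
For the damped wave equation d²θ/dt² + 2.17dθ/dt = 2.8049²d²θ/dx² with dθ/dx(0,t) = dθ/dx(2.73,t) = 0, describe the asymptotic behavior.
θ → constant (steady state). Damping (γ=2.17) dissipates the nonconstant modes; with Neumann BCs the spatial average obeys M''+γM'=0 and tends to a finite limit.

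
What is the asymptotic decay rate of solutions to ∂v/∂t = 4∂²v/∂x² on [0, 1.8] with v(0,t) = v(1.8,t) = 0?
Eigenvalues: λₙ = 4n²π²/1.8².
First three modes:
  n=1: λ₁ = 4π²/1.8² ≈ 12.185
  n=2: λ₂ = 16π²/1.8² ≈ 48.739 (4× faster decay)
  n=3: λ₃ = 36π²/1.8² ≈ 109.662 (9× faster decay)
As t → ∞, higher modes decay exponentially faster. The n=1 mode dominates: v ~ c₁ sin(πx/1.8) e^{-λ₁t}.
Decay rate: λ₁ = 4π²/1.8² ≈ 12.185.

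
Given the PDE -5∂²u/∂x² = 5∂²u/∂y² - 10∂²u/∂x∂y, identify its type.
Rewriting in standard form: -5∂²u/∂x² + 10∂²u/∂x∂y - 5∂²u/∂y² = 0. The second-order coefficients are A = -5, B = 10, C = -5. Since B² - 4AC = 0 = 0, this is a parabolic PDE.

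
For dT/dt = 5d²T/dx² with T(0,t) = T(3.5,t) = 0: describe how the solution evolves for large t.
T → 0. Heat diffuses out through both boundaries.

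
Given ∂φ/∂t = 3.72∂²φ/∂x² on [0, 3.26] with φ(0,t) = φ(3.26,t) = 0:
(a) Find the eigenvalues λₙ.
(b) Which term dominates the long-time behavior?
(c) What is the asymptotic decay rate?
Eigenvalues: λₙ = 3.72n²π²/3.26².
First three modes:
  n=1: λ₁ = 3.72π²/3.26² ≈ 3.455
  n=2: λ₂ = 14.88π²/3.26² ≈ 13.819 (4× faster decay)
  n=3: λ₃ = 33.48π²/3.26² ≈ 31.092 (9× faster decay)
As t → ∞, higher modes decay exponentially faster. The n=1 mode dominates: φ ~ c₁ sin(πx/3.26) e^{-λ₁t}.
Decay rate: λ₁ = 3.72π²/3.26² ≈ 3.455.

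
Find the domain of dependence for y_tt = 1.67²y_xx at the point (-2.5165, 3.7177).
Domain of dependence: [-8.725059, 3.692059]. Signals travel at speed 1.67, so data within |x - -2.5165| ≤ 1.67·3.7177 = 6.208559 can reach the point.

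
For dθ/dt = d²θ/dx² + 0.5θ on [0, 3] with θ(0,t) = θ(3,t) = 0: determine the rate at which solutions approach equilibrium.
Eigenvalues: λₙ = n²π²/3² - 0.5.
First three modes:
  n=1: λ₁ = π²/3² - 0.5 ≈ 0.597
  n=2: λ₂ = 4π²/3² - 0.5 ≈ 3.886
  n=3: λ₃ = 9π²/3² - 0.5 ≈ 9.37
Since π²/3² ≈ 1.097 > 0.5, all λₙ > 0.
The n=1 mode decays slowest → dominates as t → ∞.
Asymptotic: θ ~ c₁ sin(πx/3) e^{-λ₁t} with decay rate λ₁ ≈ 0.597.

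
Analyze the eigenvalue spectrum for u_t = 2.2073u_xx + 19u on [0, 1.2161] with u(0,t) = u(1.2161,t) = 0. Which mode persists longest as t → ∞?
Eigenvalues: λₙ = 2.2073n²π²/1.2161² - 19.
First three modes:
  n=1: λ₁ = 2.2073π²/1.2161² - 19 ≈ -4.269
  n=2: λ₂ = 8.8292π²/1.2161² - 19 ≈ 39.923
  n=3: λ₃ = 19.8657π²/1.2161² - 19 ≈ 113.576
Since 2.2073π²/1.2161² ≈ 14.731 < 19, λ₁ < 0.
The n=1 mode grows fastest (−λₙ is largest for n=1) → dominates.
Asymptotic: u ~ c₁ sin(πx/1.2161) e^{4.269t} (exponential growth at rate −λ₁ ≈ 4.269).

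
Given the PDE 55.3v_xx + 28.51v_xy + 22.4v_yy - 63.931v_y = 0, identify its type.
The second-order coefficients are A = 55.3, B = 28.51, C = 22.4. Since B² - 4AC = -4142.0599 < 0, this is an elliptic PDE.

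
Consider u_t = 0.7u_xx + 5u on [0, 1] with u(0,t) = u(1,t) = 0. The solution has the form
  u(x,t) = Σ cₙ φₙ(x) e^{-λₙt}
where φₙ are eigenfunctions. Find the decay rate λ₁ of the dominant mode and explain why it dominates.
Eigenvalues: λₙ = 0.7n²π²/1² - 5.
First three modes:
  n=1: λ₁ = 0.7π² - 5 ≈ 1.909
  n=2: λ₂ = 2.8π² - 5 ≈ 22.635
  n=3: λ₃ = 6.3π² - 5 ≈ 57.179
Since 0.7π² ≈ 6.909 > 5, all λₙ > 0.
The n=1 mode decays slowest → dominates as t → ∞.
Asymptotic: u ~ c₁ sin(πx/1) e^{-λ₁t} with decay rate λ₁ ≈ 1.909.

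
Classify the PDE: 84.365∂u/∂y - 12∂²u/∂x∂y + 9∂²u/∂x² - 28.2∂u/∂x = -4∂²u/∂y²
Rewriting in standard form: 9∂²u/∂x² - 12∂²u/∂x∂y + 4∂²u/∂y² - 28.2∂u/∂x + 84.365∂u/∂y = 0. A = 9, B = -12, C = 4. Discriminant B² - 4AC = 0. Since 0 = 0, parabolic.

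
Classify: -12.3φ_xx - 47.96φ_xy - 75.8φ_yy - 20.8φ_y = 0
Elliptic (discriminant = -1429.1984).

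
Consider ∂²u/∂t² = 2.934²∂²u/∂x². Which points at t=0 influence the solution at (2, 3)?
Domain of dependence: [-6.802, 10.802]. Signals travel at speed 2.934, so data within |x - 2| ≤ 2.934·3 = 8.802 can reach the point.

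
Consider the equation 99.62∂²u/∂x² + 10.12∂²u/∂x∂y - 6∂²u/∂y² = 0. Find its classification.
Hyperbolic. (A = 99.62, B = 10.12, C = -6 gives B² - 4AC = 2493.2944.)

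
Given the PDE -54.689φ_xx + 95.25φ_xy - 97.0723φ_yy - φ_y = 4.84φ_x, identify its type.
Rewriting in standard form: -54.689φ_xx + 95.25φ_xy - 97.0723φ_yy - 4.84φ_x - φ_y = 0. The second-order coefficients are A = -54.689, B = 95.25, C = -97.0723. Since B² - 4AC = -12162.5855588 < 0, this is an elliptic PDE.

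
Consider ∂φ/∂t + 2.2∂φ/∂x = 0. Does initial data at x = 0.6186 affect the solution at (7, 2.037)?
No. Only data at x = 2.5186 affects (7, 2.037). Advection has one-way propagation along characteristics.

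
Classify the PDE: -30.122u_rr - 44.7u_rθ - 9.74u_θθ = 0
A = -30.122, B = -44.7, C = -9.74. Discriminant B² - 4AC = 824.53688. Since 824.53688 > 0, hyperbolic.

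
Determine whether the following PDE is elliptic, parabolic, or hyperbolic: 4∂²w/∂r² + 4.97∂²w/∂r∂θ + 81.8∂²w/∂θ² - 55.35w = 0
Coefficients: A = 4, B = 4.97, C = 81.8. B² - 4AC = -1284.0991, which is negative, so the equation is elliptic.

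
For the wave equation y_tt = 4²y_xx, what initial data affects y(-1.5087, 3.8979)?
Domain of dependence: [-17.1003, 14.0829]. Signals travel at speed 4, so data within |x - -1.5087| ≤ 4·3.8979 = 15.5916 can reach the point.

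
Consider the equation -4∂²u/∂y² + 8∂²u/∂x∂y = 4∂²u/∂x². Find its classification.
Rewriting in standard form: -4∂²u/∂x² + 8∂²u/∂x∂y - 4∂²u/∂y² = 0. Parabolic. (A = -4, B = 8, C = -4 gives B² - 4AC = 0.)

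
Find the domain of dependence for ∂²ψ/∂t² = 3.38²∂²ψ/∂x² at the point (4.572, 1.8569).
Domain of dependence: [-1.704322, 10.848322]. Signals travel at speed 3.38, so data within |x - 4.572| ≤ 3.38·1.8569 = 6.276322 can reach the point.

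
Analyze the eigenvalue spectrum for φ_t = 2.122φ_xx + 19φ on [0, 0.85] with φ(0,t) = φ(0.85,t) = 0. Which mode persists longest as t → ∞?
Eigenvalues: λₙ = 2.122n²π²/0.85² - 19.
First three modes:
  n=1: λ₁ = 2.122π²/0.85² - 19 ≈ 9.987
  n=2: λ₂ = 8.488π²/0.85² - 19 ≈ 96.949
  n=3: λ₃ = 19.098π²/0.85² - 19 ≈ 241.885
Since 2.122π²/0.85² ≈ 28.987 > 19, all λₙ > 0.
The n=1 mode decays slowest → dominates as t → ∞.
Asymptotic: φ ~ c₁ sin(πx/0.85) e^{-λ₁t} with decay rate λ₁ ≈ 9.987.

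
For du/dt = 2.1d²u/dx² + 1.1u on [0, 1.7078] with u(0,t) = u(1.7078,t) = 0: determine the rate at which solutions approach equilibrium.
Eigenvalues: λₙ = 2.1n²π²/1.7078² - 1.1.
First three modes:
  n=1: λ₁ = 2.1π²/1.7078² - 1.1 ≈ 6.006
  n=2: λ₂ = 8.4π²/1.7078² - 1.1 ≈ 27.325
  n=3: λ₃ = 18.9π²/1.7078² - 1.1 ≈ 62.857
Since 2.1π²/1.7078² ≈ 7.106 > 1.1, all λₙ > 0.
The n=1 mode decays slowest → dominates as t → ∞.
Asymptotic: u ~ c₁ sin(πx/1.7078) e^{-λ₁t} with decay rate λ₁ ≈ 6.006.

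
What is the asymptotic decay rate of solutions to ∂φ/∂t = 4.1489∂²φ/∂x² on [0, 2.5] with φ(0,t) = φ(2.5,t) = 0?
Eigenvalues: λₙ = 4.1489n²π²/2.5².
First three modes:
  n=1: λ₁ = 4.1489π²/2.5² ≈ 6.552
  n=2: λ₂ = 16.5956π²/2.5² ≈ 26.207 (4× faster decay)
  n=3: λ₃ = 37.3401π²/2.5² ≈ 58.965 (9× faster decay)
As t → ∞, higher modes decay exponentially faster. The n=1 mode dominates: φ ~ c₁ sin(πx/2.5) e^{-λ₁t}.
Decay rate: λ₁ = 4.1489π²/2.5² ≈ 6.552.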